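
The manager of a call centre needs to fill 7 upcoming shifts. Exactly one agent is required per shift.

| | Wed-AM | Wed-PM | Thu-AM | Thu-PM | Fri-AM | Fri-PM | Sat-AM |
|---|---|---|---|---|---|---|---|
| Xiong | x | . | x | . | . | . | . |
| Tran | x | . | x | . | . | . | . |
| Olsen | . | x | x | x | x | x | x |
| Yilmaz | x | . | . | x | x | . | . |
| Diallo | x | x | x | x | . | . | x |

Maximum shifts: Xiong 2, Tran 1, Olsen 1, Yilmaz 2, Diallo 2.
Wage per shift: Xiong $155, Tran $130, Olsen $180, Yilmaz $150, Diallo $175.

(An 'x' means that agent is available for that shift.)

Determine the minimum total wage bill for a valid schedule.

Fri-PM can only be covered by Olsen, so that assignment is forced.
Picking the cheapest available agent for each shift independently would cost $1090, but that ignores the shift limits.
An optimal schedule: Wed-AM→Tran, Wed-PM→Diallo, Thu-AM→Xiong, Thu-PM→Yilmaz, Fri-AM→Yilmaz, Fri-PM→Olsen, Sat-AM→Diallo.
Total: 130 + 175 + 155 + 150 + 150 + 180 + 175 = $1115.

$1115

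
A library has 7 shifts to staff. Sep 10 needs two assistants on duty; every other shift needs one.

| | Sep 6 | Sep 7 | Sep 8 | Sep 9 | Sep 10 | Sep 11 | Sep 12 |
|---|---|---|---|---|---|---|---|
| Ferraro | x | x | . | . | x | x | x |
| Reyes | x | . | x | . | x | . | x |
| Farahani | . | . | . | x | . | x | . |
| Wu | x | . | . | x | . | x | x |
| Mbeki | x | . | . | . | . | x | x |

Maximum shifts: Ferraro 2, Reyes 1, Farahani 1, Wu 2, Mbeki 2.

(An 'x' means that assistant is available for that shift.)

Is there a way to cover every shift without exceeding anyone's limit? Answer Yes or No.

No

Total capacity is 8 and 8 slots are needed, so capacity alone doesn't rule it out.
Shifts {Sep 8, Sep 10} need 3 worker-slots in total, but the assistants available for any of those shifts (Ferraro and Reyes) can supply at most 2 among them. So no valid schedule exists.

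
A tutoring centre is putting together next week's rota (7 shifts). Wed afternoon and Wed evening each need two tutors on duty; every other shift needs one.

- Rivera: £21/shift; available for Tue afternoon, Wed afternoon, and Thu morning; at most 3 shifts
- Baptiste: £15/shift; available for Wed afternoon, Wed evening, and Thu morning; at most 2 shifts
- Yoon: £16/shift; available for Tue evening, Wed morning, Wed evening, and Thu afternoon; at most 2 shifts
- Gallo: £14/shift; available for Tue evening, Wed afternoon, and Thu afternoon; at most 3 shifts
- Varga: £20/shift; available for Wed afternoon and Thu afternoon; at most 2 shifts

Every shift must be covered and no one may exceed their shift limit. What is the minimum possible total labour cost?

£145

Tue afternoon can only be covered by Rivera, so that assignment is forced.
Wed morning can only be covered by Yoon, so that assignment is forced.
Wed evening can only be covered by Baptiste and Yoon, so that assignment is forced.
Picking the cheapest available tutor for each shift independently would cost £140, but that ignores the shift limits.
An optimal schedule: Tue afternoon→Rivera, Tue evening→Gallo, Wed morning→Yoon, Wed afternoon→Gallo+Varga, Wed evening→Baptiste+Yoon, Thu morning→Baptiste, Thu afternoon→Gallo.
Total: 21 + 14 + 16 + 14 + 20 + 15 + 16 + 15 + 14 = £145.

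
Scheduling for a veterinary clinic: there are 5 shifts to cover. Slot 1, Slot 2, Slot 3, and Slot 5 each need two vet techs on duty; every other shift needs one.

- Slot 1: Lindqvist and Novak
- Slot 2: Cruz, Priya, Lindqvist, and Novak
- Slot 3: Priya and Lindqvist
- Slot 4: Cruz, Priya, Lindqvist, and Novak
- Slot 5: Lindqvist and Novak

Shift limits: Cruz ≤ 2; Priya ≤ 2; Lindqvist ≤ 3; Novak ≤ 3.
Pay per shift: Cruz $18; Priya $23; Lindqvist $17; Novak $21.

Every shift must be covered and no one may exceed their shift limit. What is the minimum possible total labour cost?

Slot 1 can only be covered by Lindqvist and Novak, so that assignment is forced.
Slot 3 can only be covered by Priya and Lindqvist, so that assignment is forced.
Slot 5 can only be covered by Lindqvist and Novak, so that assignment is forced.
Picking the cheapest available vet tech for each shift independently would cost $168, but that ignores the shift limits.
An optimal schedule: Slot 1→Lindqvist+Novak, Slot 2→Cruz+Novak, Slot 3→Lindqvist+Priya, Slot 4→Cruz, Slot 5→Lindqvist+Novak.
Total: 17 + 21 + 18 + 21 + 17 + 23 + 18 + 17 + 21 = $173.

$173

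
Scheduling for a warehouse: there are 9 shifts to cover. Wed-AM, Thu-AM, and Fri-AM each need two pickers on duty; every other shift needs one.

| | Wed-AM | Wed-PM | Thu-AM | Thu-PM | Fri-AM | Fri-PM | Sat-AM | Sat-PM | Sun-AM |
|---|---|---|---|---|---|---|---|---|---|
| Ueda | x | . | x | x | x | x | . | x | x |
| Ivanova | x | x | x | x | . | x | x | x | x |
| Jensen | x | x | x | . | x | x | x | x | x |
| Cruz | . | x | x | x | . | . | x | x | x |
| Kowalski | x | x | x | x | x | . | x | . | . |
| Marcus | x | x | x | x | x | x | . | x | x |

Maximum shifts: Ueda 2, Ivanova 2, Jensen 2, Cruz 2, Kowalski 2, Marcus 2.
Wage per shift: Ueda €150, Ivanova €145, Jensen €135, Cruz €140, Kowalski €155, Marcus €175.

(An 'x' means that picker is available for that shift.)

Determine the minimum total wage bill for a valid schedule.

Picking the cheapest available picker for each shift independently would cost €1655, but that ignores the shift limits.
An optimal schedule: Wed-AM→Kowalski+Marcus, Wed-PM→Ivanova, Thu-AM→Cruz+Marcus, Thu-PM→Ueda, Fri-AM→Jensen+Kowalski, Fri-PM→Ueda, Sat-AM→Ivanova, Sat-PM→Jensen, Sun-AM→Cruz.
Total: 155 + 175 + 145 + 140 + 175 + 150 + 135 + 155 + 150 + 145 + 135 + 140 = €1800.

€1800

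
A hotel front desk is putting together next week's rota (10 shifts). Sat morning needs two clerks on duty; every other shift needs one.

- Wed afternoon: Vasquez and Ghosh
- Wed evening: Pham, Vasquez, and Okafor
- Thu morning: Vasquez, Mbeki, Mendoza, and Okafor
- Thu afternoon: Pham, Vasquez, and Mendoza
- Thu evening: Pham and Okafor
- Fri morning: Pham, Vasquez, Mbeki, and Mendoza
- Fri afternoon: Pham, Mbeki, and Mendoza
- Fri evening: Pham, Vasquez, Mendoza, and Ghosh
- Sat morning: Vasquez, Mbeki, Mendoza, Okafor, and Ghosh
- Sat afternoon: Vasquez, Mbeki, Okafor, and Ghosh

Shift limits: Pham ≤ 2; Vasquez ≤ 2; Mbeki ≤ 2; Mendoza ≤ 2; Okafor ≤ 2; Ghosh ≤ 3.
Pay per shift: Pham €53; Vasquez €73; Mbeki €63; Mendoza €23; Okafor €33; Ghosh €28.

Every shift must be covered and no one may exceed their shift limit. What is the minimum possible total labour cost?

€428

Picking the cheapest available clerk for each shift independently would cost €288, but that ignores the shift limits.
An optimal schedule: Wed afternoon→Ghosh, Wed evening→Okafor, Thu morning→Mbeki, Thu afternoon→Mendoza, Thu evening→Okafor, Fri morning→Pham, Fri afternoon→Mendoza, Fri evening→Pham, Sat morning→Ghosh+Mbeki, Sat afternoon→Ghosh.
Total: 28 + 33 + 63 + 23 + 33 + 53 + 23 + 53 + 28 + 63 + 28 = €428.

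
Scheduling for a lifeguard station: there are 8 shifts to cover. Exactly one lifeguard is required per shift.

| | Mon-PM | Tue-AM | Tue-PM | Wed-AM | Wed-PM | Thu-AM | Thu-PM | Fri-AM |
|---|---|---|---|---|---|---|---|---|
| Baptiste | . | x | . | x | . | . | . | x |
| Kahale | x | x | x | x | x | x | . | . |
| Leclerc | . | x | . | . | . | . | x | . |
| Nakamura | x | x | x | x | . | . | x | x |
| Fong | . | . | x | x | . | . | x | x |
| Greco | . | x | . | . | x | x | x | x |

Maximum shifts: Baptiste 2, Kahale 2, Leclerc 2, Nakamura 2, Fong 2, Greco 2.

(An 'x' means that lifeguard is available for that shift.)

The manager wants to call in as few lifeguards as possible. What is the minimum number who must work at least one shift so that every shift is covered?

8 slots to fill and no one can take more than 2, so at least ⌈8/2⌉ = 4 lifeguards are needed.
Baptiste, Kahale, Leclerc, and Nakamura alone can cover everything: Mon-PM→Nakamura, Tue-AM→Leclerc, Tue-PM→Nakamura, Wed-AM→Baptiste, Wed-PM→Kahale, Thu-AM→Kahale, Thu-PM→Leclerc, Fri-AM→Baptiste.

4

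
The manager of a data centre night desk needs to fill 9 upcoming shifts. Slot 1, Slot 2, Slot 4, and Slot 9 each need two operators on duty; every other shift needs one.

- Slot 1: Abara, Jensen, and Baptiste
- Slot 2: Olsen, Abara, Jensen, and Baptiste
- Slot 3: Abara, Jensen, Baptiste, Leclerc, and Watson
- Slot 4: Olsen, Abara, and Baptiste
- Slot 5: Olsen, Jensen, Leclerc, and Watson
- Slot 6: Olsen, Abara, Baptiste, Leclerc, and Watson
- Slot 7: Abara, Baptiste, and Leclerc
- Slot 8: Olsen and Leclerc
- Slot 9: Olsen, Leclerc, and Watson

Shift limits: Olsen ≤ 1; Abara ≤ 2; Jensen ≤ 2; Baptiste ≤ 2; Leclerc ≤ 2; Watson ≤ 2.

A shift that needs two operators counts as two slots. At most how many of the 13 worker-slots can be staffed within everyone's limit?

11

Total capacity across all operators is 1+2+2+2+2+2 = 11, and 13 slots are needed, so at most 11 can be filled.
An assignment achieving 11: Slot 1→Abara+Jensen, Slot 2→Jensen, Slot 3→Watson, Slot 4→Abara+Baptiste, Slot 5→Leclerc, Slot 7→Baptiste, Slot 8→Olsen, Slot 9→Leclerc+Watson.
Loads: Olsen 1/1, Abara 2/2, Jensen 2/2, Baptiste 2/2, Leclerc 2/2, Watson 2/2.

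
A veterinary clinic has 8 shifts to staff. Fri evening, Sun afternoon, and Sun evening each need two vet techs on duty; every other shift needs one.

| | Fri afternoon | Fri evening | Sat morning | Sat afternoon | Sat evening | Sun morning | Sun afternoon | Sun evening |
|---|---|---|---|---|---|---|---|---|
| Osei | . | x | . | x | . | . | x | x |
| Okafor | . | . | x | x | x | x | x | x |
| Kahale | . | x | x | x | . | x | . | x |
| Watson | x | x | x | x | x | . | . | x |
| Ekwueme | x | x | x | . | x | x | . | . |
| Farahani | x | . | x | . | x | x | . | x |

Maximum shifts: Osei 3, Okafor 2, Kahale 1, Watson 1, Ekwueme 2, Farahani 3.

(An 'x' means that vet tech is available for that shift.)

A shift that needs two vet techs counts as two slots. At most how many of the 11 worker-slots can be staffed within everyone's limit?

Total capacity across all vet techs is 3+2+1+1+2+3 = 12, and 11 slots are needed, so at most 11 can be filled.
An assignment achieving 11: Fri afternoon→Watson, Fri evening→Osei+Kahale, Sat morning→Farahani, Sat afternoon→Osei, Sat evening→Ekwueme, Sun morning→Ekwueme, Sun afternoon→Osei+Okafor, Sun evening→Okafor+Farahani.
Loads: Osei 3/3, Okafor 2/2, Kahale 1/1, Watson 1/1, Ekwueme 2/2, Farahani 2/3.

11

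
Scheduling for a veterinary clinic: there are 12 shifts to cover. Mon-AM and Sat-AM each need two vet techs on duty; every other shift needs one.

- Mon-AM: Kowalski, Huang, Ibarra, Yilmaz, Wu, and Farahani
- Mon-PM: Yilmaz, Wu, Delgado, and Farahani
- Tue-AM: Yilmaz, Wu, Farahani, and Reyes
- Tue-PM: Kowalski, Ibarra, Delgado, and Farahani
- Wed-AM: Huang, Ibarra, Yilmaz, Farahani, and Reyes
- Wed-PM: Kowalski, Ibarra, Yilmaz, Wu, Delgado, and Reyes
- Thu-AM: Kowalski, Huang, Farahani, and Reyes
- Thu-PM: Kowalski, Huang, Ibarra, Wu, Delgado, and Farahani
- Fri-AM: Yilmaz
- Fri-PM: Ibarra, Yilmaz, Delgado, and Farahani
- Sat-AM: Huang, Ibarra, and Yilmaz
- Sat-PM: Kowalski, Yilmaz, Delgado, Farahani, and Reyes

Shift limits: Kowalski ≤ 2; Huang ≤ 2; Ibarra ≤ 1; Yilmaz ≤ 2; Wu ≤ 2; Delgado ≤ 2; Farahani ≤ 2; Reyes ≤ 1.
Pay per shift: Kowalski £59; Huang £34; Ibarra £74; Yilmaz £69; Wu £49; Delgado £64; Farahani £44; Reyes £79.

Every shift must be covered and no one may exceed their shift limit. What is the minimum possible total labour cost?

Fri-AM can only be covered by Yilmaz, so that assignment is forced.
Picking the cheapest available vet tech for each shift independently would cost £621, but that ignores the shift limits.
An optimal schedule: Mon-AM→Wu+Farahani, Mon-PM→Yilmaz, Tue-AM→Wu, Tue-PM→Kowalski, Wed-AM→Huang, Wed-PM→Reyes, Thu-AM→Kowalski, Thu-PM→Farahani, Fri-AM→Yilmaz, Fri-PM→Delgado, Sat-AM→Huang+Ibarra, Sat-PM→Delgado.
Total: 49 + 44 + 69 + 49 + 59 + 34 + 79 + 59 + 44 + 69 + 64 + 34 + 74 + 64 = £791.

£791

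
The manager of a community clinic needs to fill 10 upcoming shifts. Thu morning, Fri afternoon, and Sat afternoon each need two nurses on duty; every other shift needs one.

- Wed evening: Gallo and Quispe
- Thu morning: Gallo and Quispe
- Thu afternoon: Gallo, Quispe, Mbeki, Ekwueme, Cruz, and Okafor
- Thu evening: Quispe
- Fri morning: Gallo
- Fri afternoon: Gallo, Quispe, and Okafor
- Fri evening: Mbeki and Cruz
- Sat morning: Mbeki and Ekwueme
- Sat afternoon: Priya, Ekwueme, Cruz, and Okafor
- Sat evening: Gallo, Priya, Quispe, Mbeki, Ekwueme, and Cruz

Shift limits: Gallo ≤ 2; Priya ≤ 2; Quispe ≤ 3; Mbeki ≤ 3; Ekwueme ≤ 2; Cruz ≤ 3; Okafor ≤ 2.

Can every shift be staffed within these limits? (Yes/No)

No

Total capacity is 17 and 13 slots are needed, so capacity alone doesn't rule it out.
Shifts {Wed evening, Thu morning, Thu evening, Fri morning, Fri afternoon} need 7 worker-slots in total, but the nurses available for any of those shifts (Gallo, Quispe, and Okafor) can supply at most 6 among them. So no valid schedule exists.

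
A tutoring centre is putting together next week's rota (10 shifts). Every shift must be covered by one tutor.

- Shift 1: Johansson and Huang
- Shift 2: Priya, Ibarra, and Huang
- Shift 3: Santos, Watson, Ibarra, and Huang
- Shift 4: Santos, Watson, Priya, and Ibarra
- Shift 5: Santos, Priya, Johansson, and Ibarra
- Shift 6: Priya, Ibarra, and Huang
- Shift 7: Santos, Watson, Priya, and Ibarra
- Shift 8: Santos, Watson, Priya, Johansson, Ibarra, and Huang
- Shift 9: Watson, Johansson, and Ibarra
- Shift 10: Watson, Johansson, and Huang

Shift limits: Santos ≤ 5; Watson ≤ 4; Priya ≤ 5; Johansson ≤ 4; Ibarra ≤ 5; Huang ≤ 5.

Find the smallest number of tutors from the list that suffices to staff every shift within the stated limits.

10 slots to fill and no one can take more than 5, so at least ⌈10/5⌉ = 2 tutors are needed.
Ibarra and Huang alone can cover everything: Shift 1→Huang, Shift 2→Ibarra, Shift 3→Huang, Shift 4→Ibarra, Shift 5→Ibarra, Shift 6→Huang, Shift 7→Ibarra, Shift 8→Huang, Shift 9→Ibarra, Shift 10→Huang.

2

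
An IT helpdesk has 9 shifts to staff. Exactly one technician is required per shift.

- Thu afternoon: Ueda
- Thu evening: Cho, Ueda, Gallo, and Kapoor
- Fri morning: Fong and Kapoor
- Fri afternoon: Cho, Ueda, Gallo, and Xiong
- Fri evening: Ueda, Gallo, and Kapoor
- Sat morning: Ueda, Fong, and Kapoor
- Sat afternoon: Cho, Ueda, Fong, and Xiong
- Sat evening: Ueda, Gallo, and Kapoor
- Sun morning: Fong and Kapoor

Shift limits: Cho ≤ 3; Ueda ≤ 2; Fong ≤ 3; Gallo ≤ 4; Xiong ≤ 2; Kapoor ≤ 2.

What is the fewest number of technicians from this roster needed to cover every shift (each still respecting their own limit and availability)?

3

9 slots to fill and no one can take more than 4, so at least ⌈9/4⌉ = 3 technicians are needed.
Ueda, Fong, and Gallo alone can cover everything: Thu afternoon→Ueda, Thu evening→Gallo, Fri morning→Fong, Fri afternoon→Gallo, Fri evening→Gallo, Sat morning→Ueda, Sat afternoon→Fong, Sat evening→Gallo, Sun morning→Fong.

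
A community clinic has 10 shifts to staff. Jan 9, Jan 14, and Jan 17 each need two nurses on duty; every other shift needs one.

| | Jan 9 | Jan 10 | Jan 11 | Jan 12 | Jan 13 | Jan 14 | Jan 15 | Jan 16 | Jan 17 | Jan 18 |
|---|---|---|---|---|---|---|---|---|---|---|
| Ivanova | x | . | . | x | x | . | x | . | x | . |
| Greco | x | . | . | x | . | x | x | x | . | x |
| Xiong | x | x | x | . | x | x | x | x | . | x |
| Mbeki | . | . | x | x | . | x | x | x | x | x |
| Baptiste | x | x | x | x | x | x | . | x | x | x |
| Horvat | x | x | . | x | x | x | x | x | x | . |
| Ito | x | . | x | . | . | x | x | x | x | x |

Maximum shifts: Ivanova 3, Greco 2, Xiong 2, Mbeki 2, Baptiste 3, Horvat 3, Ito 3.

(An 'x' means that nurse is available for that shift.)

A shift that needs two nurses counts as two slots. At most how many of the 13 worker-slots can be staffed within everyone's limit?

Total capacity across all nurses is 3+2+2+2+3+3+3 = 18, and 13 slots are needed, so at most 13 can be filled.
An assignment achieving 13: Jan 9→Greco+Baptiste, Jan 10→Xiong, Jan 11→Xiong, Jan 12→Ivanova, Jan 13→Ivanova, Jan 14→Mbeki+Baptiste, Jan 15→Horvat, Jan 16→Baptiste, Jan 17→Ivanova+Mbeki, Jan 18→Greco.
Loads: Ivanova 3/3, Greco 2/2, Xiong 2/2, Mbeki 2/2, Baptiste 3/3, Horvat 1/3, Ito 0/3.

13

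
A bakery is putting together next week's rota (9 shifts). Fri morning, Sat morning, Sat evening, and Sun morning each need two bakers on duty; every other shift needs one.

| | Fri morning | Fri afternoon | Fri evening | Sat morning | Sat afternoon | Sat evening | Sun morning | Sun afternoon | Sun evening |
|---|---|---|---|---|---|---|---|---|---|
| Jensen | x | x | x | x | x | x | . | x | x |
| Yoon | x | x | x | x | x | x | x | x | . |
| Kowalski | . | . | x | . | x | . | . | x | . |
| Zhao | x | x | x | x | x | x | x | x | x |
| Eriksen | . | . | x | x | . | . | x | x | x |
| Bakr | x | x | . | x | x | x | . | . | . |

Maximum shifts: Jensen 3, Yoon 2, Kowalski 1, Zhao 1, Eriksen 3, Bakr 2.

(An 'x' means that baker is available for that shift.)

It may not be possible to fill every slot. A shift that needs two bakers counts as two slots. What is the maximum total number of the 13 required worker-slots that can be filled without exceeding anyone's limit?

12

Total capacity across all bakers is 3+2+1+1+3+2 = 12, and 13 slots are needed, so at most 12 can be filled.
An assignment achieving 12: Fri morning→Jensen+Yoon, Fri afternoon→Jensen, Fri evening→Eriksen, Sat morning→Eriksen+Bakr, Sat afternoon→Kowalski, Sat evening→Bakr, Sun morning→Yoon+Zhao, Sun afternoon→Eriksen, Sun evening→Jensen.
Loads: Jensen 3/3, Yoon 2/2, Kowalski 1/1, Zhao 1/1, Eriksen 3/3, Bakr 2/2.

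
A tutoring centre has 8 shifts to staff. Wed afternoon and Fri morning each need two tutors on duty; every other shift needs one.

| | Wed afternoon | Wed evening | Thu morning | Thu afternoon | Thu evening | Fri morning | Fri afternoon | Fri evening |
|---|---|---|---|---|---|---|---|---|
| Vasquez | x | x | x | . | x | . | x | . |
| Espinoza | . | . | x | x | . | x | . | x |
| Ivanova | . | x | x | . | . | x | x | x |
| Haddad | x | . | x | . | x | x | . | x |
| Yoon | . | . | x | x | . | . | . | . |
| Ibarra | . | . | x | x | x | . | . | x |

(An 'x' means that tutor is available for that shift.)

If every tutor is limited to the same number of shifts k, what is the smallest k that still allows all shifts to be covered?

With 6 tutors and 10 worker-slots to fill, someone must work at least ⌈10/6⌉ = 2 shifts, so k ≥ 2.
k = 2 works: Wed afternoon→Vasquez+Haddad, Wed evening→Vasquez, Thu morning→Yoon, Thu afternoon→Espinoza, Thu evening→Haddad, Fri morning→Espinoza+Ivanova, Fri afternoon→Ivanova, Fri evening→Ibarra.
Loads: Vasquez 2, Espinoza 2, Ivanova 2, Haddad 2, Yoon 1, Ibarra 1 — all ≤ 2.

2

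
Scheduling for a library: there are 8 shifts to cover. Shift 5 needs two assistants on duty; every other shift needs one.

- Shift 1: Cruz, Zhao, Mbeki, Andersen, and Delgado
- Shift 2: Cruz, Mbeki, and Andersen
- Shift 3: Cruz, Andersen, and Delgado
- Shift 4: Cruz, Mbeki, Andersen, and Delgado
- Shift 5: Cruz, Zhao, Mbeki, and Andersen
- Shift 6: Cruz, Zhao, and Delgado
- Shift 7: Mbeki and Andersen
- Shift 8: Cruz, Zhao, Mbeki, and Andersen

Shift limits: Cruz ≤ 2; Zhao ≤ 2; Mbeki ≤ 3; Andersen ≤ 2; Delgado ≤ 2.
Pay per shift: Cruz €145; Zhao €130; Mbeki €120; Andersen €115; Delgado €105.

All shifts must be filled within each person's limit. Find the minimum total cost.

Picking the cheapest available assistant for each shift independently would cost €1000, but that ignores the shift limits.
An optimal schedule: Shift 1→Zhao, Shift 2→Andersen, Shift 3→Delgado, Shift 4→Mbeki, Shift 5→Mbeki+Zhao, Shift 6→Delgado, Shift 7→Andersen, Shift 8→Mbeki.
Total: 130 + 115 + 105 + 120 + 120 + 130 + 105 + 115 + 120 = €1060.

€1060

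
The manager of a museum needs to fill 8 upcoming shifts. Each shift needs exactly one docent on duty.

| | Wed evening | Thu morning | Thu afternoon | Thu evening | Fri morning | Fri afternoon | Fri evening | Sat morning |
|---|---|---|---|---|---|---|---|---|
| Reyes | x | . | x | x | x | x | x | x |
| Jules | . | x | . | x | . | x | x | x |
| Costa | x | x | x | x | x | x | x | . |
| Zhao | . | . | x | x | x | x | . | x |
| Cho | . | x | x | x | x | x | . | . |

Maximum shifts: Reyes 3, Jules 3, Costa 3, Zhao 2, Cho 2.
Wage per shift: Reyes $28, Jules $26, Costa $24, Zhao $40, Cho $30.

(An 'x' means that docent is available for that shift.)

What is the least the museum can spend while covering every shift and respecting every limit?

Picking the cheapest available docent for each shift independently would cost $194, but that ignores the shift limits.
An optimal schedule: Wed evening→Costa, Thu morning→Costa, Thu afternoon→Reyes, Thu evening→Jules, Fri morning→Reyes, Fri afternoon→Jules, Fri evening→Costa, Sat morning→Jules.
Total: 24 + 24 + 28 + 26 + 28 + 26 + 24 + 26 = $206.

$206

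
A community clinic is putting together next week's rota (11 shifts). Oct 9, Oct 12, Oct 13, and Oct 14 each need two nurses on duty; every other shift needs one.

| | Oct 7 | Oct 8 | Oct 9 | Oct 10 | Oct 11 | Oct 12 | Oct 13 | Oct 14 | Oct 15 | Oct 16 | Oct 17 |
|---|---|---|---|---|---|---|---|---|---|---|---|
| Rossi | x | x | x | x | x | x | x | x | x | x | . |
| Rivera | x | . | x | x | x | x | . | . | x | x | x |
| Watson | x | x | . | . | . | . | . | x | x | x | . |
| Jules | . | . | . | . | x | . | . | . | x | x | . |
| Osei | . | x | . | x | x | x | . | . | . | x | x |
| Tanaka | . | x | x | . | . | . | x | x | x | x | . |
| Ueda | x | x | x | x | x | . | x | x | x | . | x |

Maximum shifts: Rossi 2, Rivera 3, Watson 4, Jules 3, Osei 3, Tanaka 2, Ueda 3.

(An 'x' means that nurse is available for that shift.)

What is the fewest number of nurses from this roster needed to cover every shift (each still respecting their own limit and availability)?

5

15 slots to fill and no one can take more than 4, so at least ⌈15/4⌉ = 4 nurses are needed.
Any 4 nurses together have capacity at most 4+3+3+3 = 13 < 15 slots, so 4 can never suffice.
Rossi, Rivera, Watson, Osei, and Ueda alone can cover everything: Oct 7→Watson, Oct 8→Watson, Oct 9→Rossi+Rivera, Oct 10→Osei, Oct 11→Osei, Oct 12→Rivera+Osei, Oct 13→Rossi+Ueda, Oct 14→Watson+Ueda, Oct 15→Ueda, Oct 16→Watson, Oct 17→Rivera.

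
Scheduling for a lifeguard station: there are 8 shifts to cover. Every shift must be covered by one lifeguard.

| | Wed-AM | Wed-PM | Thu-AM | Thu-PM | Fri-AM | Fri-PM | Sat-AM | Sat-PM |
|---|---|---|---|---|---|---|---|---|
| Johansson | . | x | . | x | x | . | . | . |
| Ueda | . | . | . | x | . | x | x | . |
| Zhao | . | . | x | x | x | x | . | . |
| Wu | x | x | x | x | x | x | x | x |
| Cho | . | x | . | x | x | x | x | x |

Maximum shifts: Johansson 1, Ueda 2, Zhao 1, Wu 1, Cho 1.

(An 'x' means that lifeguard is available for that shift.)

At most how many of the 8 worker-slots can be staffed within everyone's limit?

Total capacity across all lifeguards is 1+2+1+1+1 = 6, and 8 slots are needed, so at most 6 can be filled.
An assignment achieving 6: Wed-AM→Wu, Wed-PM→Johansson, Thu-AM→Zhao, Fri-PM→Ueda, Sat-AM→Ueda, Sat-PM→Cho.
Loads: Johansson 1/1, Ueda 2/2, Zhao 1/1, Wu 1/1, Cho 1/1.

6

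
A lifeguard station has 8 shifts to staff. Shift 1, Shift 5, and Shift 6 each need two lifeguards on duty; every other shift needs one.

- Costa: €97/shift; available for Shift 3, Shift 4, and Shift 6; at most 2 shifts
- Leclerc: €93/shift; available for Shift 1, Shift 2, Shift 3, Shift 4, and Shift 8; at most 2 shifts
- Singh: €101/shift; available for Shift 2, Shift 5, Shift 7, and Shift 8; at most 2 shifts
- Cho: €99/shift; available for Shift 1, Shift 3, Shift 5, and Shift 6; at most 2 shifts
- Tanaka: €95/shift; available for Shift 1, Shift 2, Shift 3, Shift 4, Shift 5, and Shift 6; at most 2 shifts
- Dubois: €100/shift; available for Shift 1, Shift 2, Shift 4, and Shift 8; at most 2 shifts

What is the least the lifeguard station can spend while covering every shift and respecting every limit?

€1069

Shift 7 can only be covered by Singh, so that assignment is forced.
Picking the cheapest available lifeguard for each shift independently would cost €1047, but that ignores the shift limits.
An optimal schedule: Shift 1→Cho+Dubois, Shift 2→Leclerc, Shift 3→Costa, Shift 4→Dubois, Shift 5→Tanaka+Cho, Shift 6→Tanaka+Costa, Shift 7→Singh, Shift 8→Leclerc.
Total: 99 + 100 + 93 + 97 + 100 + 95 + 99 + 95 + 97 + 101 + 93 = €1069.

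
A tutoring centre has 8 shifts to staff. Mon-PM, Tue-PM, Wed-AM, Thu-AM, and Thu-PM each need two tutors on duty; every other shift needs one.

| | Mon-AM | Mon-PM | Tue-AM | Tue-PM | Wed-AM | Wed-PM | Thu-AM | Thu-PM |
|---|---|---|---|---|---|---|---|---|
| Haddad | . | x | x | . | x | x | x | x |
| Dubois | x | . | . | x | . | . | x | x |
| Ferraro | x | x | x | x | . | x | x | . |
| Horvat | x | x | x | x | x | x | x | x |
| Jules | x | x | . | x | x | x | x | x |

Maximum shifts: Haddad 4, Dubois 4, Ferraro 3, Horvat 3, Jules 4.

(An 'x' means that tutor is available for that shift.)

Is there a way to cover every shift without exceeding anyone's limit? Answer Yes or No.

One valid schedule: Mon-AM→Dubois, Mon-PM→Haddad+Ferraro, Tue-AM→Haddad, Tue-PM→Dubois+Ferraro, Wed-AM→Haddad+Horvat, Wed-PM→Haddad, Thu-AM→Dubois+Ferraro, Thu-PM→Dubois+Horvat.
Loads: Haddad 4/4, Dubois 4/4, Ferraro 3/3, Horvat 2/3, Jules 0/4 — all within limits.

Yes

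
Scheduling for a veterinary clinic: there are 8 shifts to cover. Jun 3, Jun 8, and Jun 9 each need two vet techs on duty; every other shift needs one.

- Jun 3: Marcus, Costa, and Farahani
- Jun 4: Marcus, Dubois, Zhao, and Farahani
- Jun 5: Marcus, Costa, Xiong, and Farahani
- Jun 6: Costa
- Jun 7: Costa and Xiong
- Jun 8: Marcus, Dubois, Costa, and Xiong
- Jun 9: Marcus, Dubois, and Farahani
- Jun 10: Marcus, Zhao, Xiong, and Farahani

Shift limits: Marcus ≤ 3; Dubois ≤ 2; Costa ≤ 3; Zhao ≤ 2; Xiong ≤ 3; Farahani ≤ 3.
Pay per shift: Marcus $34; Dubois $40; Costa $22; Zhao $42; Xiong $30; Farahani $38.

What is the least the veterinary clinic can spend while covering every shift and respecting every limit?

$334

Jun 6 can only be covered by Costa, so that assignment is forced.
Picking the cheapest available vet tech for each shift independently would cost $310, but that ignores the shift limits.
An optimal schedule: Jun 3→Costa+Marcus, Jun 4→Farahani, Jun 5→Xiong, Jun 6→Costa, Jun 7→Costa, Jun 8→Xiong+Marcus, Jun 9→Marcus+Farahani, Jun 10→Xiong.
Total: 22 + 34 + 38 + 30 + 22 + 22 + 30 + 34 + 34 + 38 + 30 = $334.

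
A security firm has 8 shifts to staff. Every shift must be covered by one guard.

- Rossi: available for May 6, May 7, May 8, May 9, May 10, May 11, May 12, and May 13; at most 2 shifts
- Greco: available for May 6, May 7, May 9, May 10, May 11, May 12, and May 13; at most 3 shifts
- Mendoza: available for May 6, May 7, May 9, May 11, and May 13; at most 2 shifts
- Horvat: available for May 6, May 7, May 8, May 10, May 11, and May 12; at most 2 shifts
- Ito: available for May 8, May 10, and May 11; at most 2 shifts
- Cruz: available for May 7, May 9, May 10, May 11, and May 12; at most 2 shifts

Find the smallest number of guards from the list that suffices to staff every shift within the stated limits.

4

8 slots to fill and no one can take more than 3, so at least ⌈8/3⌉ = 3 guards are needed.
Any 3 guards together have capacity at most 3+2+2 = 7 < 8 slots, so 3 can never suffice.
Rossi, Greco, Mendoza, and Horvat alone can cover everything: May 6→Mendoza, May 7→Mendoza, May 8→Rossi, May 9→Rossi, May 10→Greco, May 11→Horvat, May 12→Greco, May 13→Greco.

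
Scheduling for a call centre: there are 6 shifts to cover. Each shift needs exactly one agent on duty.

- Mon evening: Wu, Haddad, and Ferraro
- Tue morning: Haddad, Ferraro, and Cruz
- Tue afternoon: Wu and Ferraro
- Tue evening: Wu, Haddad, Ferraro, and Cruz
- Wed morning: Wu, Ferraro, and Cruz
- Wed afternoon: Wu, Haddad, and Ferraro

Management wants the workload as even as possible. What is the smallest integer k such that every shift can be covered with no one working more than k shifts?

With 4 agents and 6 worker-slots to fill, someone must work at least ⌈6/4⌉ = 2 shifts, so k ≥ 2.
k = 2 works: Mon evening→Wu, Tue morning→Haddad, Tue afternoon→Wu, Tue evening→Ferraro, Wed morning→Ferraro, Wed afternoon→Haddad.
Loads: Wu 2, Haddad 2, Ferraro 2, Cruz 0 — all ≤ 2.

2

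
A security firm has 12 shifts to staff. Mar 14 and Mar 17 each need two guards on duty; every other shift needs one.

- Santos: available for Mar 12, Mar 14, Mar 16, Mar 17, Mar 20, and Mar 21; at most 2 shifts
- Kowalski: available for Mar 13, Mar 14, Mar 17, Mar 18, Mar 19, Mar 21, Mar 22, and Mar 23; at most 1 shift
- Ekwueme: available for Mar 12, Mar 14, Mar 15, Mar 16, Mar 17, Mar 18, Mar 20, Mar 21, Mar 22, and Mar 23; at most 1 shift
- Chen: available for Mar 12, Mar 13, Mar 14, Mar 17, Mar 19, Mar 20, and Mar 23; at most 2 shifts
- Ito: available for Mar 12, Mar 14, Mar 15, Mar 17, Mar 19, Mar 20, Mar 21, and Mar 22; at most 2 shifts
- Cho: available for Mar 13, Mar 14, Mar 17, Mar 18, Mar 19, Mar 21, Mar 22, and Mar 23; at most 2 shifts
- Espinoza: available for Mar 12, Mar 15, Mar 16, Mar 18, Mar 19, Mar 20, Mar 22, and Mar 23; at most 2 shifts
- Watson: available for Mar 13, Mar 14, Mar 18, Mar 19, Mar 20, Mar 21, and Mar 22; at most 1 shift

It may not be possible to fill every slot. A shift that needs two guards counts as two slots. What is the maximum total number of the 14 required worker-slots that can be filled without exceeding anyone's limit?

13

Total capacity across all guards is 2+1+1+2+2+2+2+1 = 13, and 14 slots are needed, so at most 13 can be filled.
An assignment achieving 13: Mar 12→Santos, Mar 13→Kowalski, Mar 14→Watson, Mar 15→Ekwueme, Mar 16→Santos, Mar 17→Chen+Ito, Mar 18→Cho, Mar 19→Ito, Mar 20→Espinoza, Mar 21→Cho, Mar 22→Espinoza, Mar 23→Chen.
Loads: Santos 2/2, Kowalski 1/1, Ekwueme 1/1, Chen 2/2, Ito 2/2, Cho 2/2, Espinoza 2/2, Watson 1/1.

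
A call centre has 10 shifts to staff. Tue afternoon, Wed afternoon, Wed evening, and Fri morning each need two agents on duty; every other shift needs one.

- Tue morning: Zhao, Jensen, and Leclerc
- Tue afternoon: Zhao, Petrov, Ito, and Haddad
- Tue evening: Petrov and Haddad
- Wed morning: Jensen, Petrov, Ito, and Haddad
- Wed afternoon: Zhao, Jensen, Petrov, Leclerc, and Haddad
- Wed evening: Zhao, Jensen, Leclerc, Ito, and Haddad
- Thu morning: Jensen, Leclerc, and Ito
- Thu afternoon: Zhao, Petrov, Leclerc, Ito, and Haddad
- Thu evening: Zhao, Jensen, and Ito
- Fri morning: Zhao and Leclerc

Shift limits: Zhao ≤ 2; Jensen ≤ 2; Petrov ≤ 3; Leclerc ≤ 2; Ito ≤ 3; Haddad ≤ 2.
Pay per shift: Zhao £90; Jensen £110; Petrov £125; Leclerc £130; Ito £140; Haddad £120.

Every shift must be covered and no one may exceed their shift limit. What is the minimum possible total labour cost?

£1695

Fri morning can only be covered by Zhao and Leclerc, so that assignment is forced.
Picking the cheapest available agent for each shift independently would cost £1440, but that ignores the shift limits.
An optimal schedule: Tue morning→Zhao, Tue afternoon→Petrov+Ito, Tue evening→Petrov, Wed morning→Petrov, Wed afternoon→Leclerc+Haddad, Wed evening→Ito+Haddad, Thu morning→Jensen, Thu afternoon→Ito, Thu evening→Jensen, Fri morning→Zhao+Leclerc.
Total: 90 + 125 + 140 + 125 + 125 + 130 + 120 + 140 + 120 + 110 + 140 + 110 + 90 + 130 = £1695.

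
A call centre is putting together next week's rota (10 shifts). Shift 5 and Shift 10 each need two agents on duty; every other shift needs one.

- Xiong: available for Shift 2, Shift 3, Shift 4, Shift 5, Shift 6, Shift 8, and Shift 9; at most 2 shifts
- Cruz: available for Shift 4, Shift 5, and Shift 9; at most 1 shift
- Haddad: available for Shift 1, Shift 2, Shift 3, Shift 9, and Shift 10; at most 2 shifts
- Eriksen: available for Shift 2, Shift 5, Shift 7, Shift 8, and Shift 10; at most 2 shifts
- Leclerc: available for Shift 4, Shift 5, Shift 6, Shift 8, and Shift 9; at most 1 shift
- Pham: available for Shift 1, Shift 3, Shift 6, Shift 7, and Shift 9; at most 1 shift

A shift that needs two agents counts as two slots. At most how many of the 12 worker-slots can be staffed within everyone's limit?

9

Total capacity across all agents is 2+1+2+2+1+1 = 9, and 12 slots are needed, so at most 9 can be filled.
An assignment achieving 9: Shift 1→Haddad, Shift 2→Xiong, Shift 3→Xiong, Shift 4→Cruz, Shift 6→Leclerc, Shift 7→Eriksen, Shift 9→Pham, Shift 10→Haddad+Eriksen.
Loads: Xiong 2/2, Cruz 1/1, Haddad 2/2, Eriksen 2/2, Leclerc 1/1, Pham 1/1.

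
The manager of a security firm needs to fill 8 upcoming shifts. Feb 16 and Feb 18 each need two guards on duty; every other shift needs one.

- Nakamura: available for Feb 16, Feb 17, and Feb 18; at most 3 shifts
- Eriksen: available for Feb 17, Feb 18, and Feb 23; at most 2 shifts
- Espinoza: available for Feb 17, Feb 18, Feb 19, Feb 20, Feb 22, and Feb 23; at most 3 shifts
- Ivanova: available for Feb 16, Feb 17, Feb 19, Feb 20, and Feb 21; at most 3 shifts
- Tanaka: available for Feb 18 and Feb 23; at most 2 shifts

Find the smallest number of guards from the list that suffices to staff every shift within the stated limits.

4

10 slots to fill and no one can take more than 3, so at least ⌈10/3⌉ = 4 guards are needed.
Nakamura, Eriksen, Espinoza, and Ivanova alone can cover everything: Feb 16→Nakamura+Ivanova, Feb 17→Nakamura, Feb 18→Nakamura+Eriksen, Feb 19→Espinoza, Feb 20→Espinoza, Feb 21→Ivanova, Feb 22→Espinoza, Feb 23→Eriksen.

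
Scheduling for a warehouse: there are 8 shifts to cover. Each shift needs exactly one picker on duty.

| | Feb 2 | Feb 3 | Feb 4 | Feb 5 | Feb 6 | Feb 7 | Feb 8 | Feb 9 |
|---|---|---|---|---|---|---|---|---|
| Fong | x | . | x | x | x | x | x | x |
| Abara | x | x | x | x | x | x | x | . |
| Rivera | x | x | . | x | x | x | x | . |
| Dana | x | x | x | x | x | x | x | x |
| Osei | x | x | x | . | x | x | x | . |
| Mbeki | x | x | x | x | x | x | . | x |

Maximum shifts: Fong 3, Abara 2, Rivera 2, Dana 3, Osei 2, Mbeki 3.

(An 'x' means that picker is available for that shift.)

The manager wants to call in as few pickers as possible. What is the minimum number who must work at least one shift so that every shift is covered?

3

8 slots to fill and no one can take more than 3, so at least ⌈8/3⌉ = 3 pickers are needed.
Fong, Abara, and Dana alone can cover everything: Feb 2→Fong, Feb 3→Abara, Feb 4→Fong, Feb 5→Abara, Feb 6→Dana, Feb 7→Dana, Feb 8→Dana, Feb 9→Fong.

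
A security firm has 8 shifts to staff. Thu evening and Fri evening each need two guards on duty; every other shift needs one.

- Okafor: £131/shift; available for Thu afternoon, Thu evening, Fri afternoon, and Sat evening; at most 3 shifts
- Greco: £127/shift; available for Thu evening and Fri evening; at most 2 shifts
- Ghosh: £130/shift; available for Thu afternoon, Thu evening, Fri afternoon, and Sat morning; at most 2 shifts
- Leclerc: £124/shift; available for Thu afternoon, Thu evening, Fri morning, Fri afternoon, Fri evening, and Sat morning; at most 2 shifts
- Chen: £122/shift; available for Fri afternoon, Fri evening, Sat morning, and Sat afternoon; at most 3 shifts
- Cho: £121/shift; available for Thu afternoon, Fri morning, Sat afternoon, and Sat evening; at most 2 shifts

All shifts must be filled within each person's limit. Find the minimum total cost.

Picking the cheapest available guard for each shift independently would cost £1225, but that ignores the shift limits.
An optimal schedule: Thu afternoon→Leclerc, Thu evening→Greco+Ghosh, Fri morning→Cho, Fri afternoon→Leclerc, Fri evening→Chen+Greco, Sat morning→Chen, Sat afternoon→Chen, Sat evening→Cho.
Total: 124 + 127 + 130 + 121 + 124 + 122 + 127 + 122 + 122 + 121 = £1240.

£1240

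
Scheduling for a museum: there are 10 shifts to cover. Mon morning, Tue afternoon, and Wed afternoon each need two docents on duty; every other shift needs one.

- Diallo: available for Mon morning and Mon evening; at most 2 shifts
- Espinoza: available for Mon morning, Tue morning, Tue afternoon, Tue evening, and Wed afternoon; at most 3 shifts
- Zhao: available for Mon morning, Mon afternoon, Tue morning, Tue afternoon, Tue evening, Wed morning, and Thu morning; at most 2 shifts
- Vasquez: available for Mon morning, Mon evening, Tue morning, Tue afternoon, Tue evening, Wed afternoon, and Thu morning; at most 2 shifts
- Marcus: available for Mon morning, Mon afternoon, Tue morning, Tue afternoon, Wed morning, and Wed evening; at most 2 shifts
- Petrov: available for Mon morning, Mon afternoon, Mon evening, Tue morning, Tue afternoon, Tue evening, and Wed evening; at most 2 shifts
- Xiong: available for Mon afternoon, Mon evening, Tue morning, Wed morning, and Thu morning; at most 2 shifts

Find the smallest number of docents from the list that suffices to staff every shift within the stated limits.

13 slots to fill and no one can take more than 3, so at least ⌈13/3⌉ = 5 docents are needed.
Any 5 docents together have capacity at most 3+2+2+2+2 = 11 < 13 slots, so 5 can never suffice.
Diallo, Espinoza, Zhao, Vasquez, Marcus, and Petrov alone can cover everything: Mon morning→Diallo+Petrov, Mon afternoon→Marcus, Mon evening→Diallo, Tue morning→Espinoza, Tue afternoon→Vasquez+Petrov, Tue evening→Espinoza, Wed morning→Zhao, Wed afternoon→Espinoza+Vasquez, Wed evening→Marcus, Thu morning→Zhao.

6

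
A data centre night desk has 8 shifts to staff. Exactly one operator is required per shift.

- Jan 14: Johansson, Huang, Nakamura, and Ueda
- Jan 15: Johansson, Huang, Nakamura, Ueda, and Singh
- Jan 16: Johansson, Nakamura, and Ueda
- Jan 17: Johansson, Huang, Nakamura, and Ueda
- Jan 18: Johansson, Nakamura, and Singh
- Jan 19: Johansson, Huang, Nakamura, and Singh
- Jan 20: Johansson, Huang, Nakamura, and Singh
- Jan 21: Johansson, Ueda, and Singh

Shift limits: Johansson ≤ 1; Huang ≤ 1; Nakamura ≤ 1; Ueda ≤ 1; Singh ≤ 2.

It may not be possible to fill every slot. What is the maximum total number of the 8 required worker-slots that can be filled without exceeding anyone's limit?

Total capacity across all operators is 1+1+1+1+2 = 6, and 8 slots are needed, so at most 6 can be filled.
An assignment achieving 6: Jan 14→Huang, Jan 16→Johansson, Jan 18→Nakamura, Jan 19→Singh, Jan 20→Singh, Jan 21→Ueda.
Loads: Johansson 1/1, Huang 1/1, Nakamura 1/1, Ueda 1/1, Singh 2/2.

6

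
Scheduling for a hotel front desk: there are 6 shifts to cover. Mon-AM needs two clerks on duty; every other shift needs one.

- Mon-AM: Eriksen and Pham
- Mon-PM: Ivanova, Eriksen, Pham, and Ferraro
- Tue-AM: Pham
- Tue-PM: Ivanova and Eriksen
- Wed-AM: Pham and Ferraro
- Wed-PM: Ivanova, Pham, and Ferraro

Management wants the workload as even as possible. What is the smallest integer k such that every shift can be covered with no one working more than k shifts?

2

With 4 clerks and 7 worker-slots to fill, someone must work at least ⌈7/4⌉ = 2 shifts, so k ≥ 2.
k = 2 works: Mon-AM→Eriksen+Pham, Mon-PM→Eriksen, Tue-AM→Pham, Tue-PM→Ivanova, Wed-AM→Ferraro, Wed-PM→Ivanova.
Loads: Ivanova 2, Eriksen 2, Pham 2, Ferraro 1 — all ≤ 2.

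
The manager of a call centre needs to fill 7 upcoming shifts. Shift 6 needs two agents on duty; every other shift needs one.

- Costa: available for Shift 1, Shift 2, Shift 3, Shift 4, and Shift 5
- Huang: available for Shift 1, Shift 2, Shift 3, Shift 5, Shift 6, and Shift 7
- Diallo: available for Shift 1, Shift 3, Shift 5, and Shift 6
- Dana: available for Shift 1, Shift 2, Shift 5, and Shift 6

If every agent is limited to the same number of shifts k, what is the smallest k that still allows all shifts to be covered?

2

With 4 agents and 8 worker-slots to fill, someone must work at least ⌈8/4⌉ = 2 shifts, so k ≥ 2.
k = 2 works: Shift 1→Diallo, Shift 2→Costa, Shift 3→Huang, Shift 4→Costa, Shift 5→Dana, Shift 6→Diallo+Dana, Shift 7→Huang.
Loads: Costa 2, Huang 2, Diallo 2, Dana 2 — all ≤ 2.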